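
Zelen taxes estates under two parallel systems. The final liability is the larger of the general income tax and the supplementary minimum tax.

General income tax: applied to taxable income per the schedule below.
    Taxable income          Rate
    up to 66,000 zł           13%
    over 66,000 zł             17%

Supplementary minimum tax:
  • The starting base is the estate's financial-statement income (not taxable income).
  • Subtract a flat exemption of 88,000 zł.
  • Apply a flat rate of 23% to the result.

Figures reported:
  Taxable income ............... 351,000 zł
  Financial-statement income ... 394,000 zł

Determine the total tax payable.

70,380 zł

General income tax:
  66,000 zł × 13% = 8,580 zł
  285,000 zł × 17% = 48,450 zł
  → 57,030 zł

Supplementary minimum tax:
  Base (financial-statement income): 394,000 zł
  Less exemption 88,000 zł → base 306,000 zł
  306,000 zł × 23% = 70,380 zł

70,380 zł > 57,030 zł, so the supplementary minimum tax is the binding amount.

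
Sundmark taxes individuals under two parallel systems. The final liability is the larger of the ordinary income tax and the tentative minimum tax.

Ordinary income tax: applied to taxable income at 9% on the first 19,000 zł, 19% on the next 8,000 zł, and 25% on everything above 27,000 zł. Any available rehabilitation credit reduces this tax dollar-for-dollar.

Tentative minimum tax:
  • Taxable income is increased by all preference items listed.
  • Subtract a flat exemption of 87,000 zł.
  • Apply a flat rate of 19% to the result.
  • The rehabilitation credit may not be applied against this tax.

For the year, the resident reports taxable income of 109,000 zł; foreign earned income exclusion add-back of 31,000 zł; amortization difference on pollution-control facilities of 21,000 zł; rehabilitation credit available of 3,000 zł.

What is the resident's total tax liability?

20,730 zł

Ordinary income tax:
  19,000 zł × 9% = 1,710 zł
  8,000 zł × 19% = 1,520 zł
  82,000 zł × 25% = 20,500 zł
  → 23,730 zł
  Less rehabilitation credit 3,000 zł → 20,730 zł

Tentative minimum tax:
  Adjusted income: 109,000 zł + 31,000 zł + 21,000 zł = 161,000 zł
  Less exemption 87,000 zł → base 74,000 zł
  74,000 zł × 19% = 14,060 zł

20,730 zł > 14,060 zł, so the ordinary income tax governs.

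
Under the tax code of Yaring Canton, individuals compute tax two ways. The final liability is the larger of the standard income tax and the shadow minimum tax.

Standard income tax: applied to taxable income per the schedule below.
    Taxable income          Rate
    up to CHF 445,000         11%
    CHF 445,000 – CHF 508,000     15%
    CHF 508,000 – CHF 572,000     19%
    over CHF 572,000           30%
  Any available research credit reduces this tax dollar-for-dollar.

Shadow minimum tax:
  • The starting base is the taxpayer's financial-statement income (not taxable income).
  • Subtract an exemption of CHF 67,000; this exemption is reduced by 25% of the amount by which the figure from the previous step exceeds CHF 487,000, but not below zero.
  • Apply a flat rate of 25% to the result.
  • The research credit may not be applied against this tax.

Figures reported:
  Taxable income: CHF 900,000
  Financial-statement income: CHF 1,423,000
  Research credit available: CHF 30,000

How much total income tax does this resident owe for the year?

Shadow minimum tax:
  Base (financial-statement income): CHF 1,423,000
  Exemption: 25% × (CHF 1,423,000 − CHF 487,000) = CHF 234,000 ≥ CHF 67,000, so the exemption is fully phased out
  Base: CHF 1,423,000 − CHF 0 = CHF 1,423,000
  CHF 1,423,000 × 25% = CHF 355,750

Standard income tax:
  CHF 445,000 × 11% = CHF 48,950
  CHF 63,000 × 15% = CHF 9,450
  CHF 64,000 × 19% = CHF 12,160
  CHF 328,000 × 30% = CHF 98,400
  → CHF 168,960
  Less research credit CHF 30,000 → CHF 138,960

CHF 355,750 > CHF 138,960, so the shadow minimum tax is the binding amount.

CHF 355,750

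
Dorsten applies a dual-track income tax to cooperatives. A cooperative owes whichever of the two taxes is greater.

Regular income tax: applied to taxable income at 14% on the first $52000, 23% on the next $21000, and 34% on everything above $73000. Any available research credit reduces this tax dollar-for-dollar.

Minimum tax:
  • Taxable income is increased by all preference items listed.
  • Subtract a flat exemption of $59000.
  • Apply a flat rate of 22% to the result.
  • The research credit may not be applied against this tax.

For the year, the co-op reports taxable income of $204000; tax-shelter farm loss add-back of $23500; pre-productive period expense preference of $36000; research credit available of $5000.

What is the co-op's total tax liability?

Minimum tax:
  Adjusted income: $204000 + $23500 + $36000 = $263500
  Less exemption $59000 → base $204500
  $204500 × 22% = $44990

Regular income tax:
  $52000 × 14% = $7280
  $21000 × 23% = $4830
  $131000 × 34% = $44540
  → $56650
  Less research credit $5000 → $51650

$51650 > $44990, so the regular income tax governs.

$51650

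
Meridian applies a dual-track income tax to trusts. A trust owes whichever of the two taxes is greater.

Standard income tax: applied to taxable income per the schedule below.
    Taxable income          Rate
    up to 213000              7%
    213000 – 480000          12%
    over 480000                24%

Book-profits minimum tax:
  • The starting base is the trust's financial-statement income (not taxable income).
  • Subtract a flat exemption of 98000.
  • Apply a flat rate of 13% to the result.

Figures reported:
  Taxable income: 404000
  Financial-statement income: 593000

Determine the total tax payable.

64350

Standard income tax:
  213000 × 7% = 14910
  191000 × 12% = 22920
  → 37830

Book-profits minimum tax:
  Base (financial-statement income): 593000
  Less exemption 98000 → base 495000
  495000 × 13% = 64350

64350 > 37830, so the book-profits minimum tax is the binding amount.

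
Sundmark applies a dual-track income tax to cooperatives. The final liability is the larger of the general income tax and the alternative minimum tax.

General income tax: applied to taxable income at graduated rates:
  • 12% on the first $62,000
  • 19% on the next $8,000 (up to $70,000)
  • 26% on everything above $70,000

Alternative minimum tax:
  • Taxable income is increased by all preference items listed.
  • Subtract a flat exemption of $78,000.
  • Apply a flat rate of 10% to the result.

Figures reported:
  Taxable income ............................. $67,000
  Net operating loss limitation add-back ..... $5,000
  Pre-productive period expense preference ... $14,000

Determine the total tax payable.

General income tax:
  $62,000 × 12% = $7,440
  $5,000 × 19% = $950
  → $8,390

Alternative minimum tax:
  Adjusted income: $67,000 + $5,000 + $14,000 = $86,000
  Less exemption $78,000 → base $8,000
  $8,000 × 10% = $800

$8,390 > $800, so the general income tax governs.

$8,390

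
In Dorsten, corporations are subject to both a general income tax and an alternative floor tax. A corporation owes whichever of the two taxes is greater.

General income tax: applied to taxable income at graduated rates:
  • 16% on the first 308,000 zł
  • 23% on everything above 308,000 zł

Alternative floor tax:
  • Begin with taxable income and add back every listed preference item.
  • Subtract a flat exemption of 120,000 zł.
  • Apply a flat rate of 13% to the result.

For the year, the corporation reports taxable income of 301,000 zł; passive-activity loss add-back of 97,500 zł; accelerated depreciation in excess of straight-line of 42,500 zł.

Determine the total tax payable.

48,160 zł

Alternative floor tax:
  Adjusted income: 301,000 zł + 97,500 zł + 42,500 zł = 441,000 zł
  Less exemption 120,000 zł → base 321,000 zł
  321,000 zł × 13% = 41,730 zł

General income tax:
  301,000 zł × 16% = 48,160 zł

48,160 zł > 41,730 zł, so the general income tax governs.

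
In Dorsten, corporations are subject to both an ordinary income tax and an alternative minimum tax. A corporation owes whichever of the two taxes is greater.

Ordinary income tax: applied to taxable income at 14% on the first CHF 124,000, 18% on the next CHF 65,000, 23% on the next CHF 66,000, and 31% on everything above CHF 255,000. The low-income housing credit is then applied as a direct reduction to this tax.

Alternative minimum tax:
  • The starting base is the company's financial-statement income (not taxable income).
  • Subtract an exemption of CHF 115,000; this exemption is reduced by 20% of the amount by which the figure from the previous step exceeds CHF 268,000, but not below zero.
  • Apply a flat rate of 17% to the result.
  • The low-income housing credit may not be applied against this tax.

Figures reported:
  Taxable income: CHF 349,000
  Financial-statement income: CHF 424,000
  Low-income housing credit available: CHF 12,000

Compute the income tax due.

CHF 61,380

Ordinary income tax:
  CHF 124,000 × 14% = CHF 17,360
  CHF 65,000 × 18% = CHF 11,700
  CHF 66,000 × 23% = CHF 15,180
  CHF 94,000 × 31% = CHF 29,140
  → CHF 73,380
  Less low-income housing credit CHF 12,000 → CHF 61,380

Alternative minimum tax:
  Base (financial-statement income): CHF 424,000
  Exemption: CHF 115,000 − 20% × (CHF 424,000 − CHF 268,000) = CHF 115,000 − CHF 31,200 = CHF 83,800
  Base: CHF 424,000 − CHF 83,800 = CHF 340,200
  CHF 340,200 × 17% = CHF 57,834

CHF 61,380 > CHF 57,834, so the ordinary income tax governs.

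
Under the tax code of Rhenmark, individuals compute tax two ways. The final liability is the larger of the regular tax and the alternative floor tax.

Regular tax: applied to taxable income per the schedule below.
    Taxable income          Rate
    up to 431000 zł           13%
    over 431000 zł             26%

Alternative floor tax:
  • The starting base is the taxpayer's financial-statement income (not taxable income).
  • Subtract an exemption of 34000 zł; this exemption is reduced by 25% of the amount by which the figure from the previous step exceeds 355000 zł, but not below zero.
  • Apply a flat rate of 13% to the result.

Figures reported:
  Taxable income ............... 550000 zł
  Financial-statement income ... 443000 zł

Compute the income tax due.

Regular tax:
  431000 zł × 13% = 56030 zł
  119000 zł × 26% = 30940 zł
  → 86970 zł

Alternative floor tax:
  Base (financial-statement income): 443000 zł
  Exemption: 34000 zł − 25% × (443000 zł − 355000 zł) = 34000 zł − 22000 zł = 12000 zł
  Base: 443000 zł − 12000 zł = 431000 zł
  431000 zł × 13% = 56030 zł

86970 zł > 56030 zł, so the regular tax governs.

86970 zł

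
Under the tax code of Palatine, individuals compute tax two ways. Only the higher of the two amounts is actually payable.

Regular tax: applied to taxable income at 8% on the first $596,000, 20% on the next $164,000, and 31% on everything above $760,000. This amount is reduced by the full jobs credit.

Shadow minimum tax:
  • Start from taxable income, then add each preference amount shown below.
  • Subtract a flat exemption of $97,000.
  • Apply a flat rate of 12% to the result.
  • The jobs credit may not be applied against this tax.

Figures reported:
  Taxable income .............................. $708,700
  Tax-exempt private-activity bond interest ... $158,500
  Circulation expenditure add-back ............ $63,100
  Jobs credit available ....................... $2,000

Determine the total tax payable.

$99,996

Shadow minimum tax:
  Adjusted income: $708,700 + $158,500 + $63,100 = $930,300
  Less exemption $97,000 → base $833,300
  $833,300 × 12% = $99,996

Regular tax:
  $596,000 × 8% = $47,680
  $112,700 × 20% = $22,540
  → $70,220
  Less jobs credit $2,000 → $68,220

$99,996 > $68,220, so the shadow minimum tax is the binding amount.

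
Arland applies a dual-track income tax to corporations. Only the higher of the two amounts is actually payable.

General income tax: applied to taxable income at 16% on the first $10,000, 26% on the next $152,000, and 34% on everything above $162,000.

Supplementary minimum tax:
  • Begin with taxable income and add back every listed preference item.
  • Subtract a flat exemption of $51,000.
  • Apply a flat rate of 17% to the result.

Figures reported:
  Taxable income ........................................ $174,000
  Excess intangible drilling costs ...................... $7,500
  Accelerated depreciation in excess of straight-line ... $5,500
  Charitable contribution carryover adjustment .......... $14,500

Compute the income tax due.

General income tax:
  $10,000 × 16% = $1,600
  $152,000 × 26% = $39,520
  $12,000 × 34% = $4,080
  → $45,200

Supplementary minimum tax:
  Adjusted income: $174,000 + $7,500 + $5,500 + $14,500 = $201,500
  Less exemption $51,000 → base $150,500
  $150,500 × 17% = $25,585

$45,200 > $25,585, so the general income tax governs.

$45,200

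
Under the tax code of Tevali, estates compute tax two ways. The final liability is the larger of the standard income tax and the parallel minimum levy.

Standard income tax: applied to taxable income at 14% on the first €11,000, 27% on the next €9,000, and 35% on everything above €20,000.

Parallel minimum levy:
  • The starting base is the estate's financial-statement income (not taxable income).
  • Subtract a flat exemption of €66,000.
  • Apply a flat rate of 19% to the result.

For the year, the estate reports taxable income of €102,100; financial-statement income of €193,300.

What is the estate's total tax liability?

Standard income tax:
  €11,000 × 14% = €1,540
  €9,000 × 27% = €2,430
  €82,100 × 35% = €28,735
  → €32,705

Parallel minimum levy:
  Base (financial-statement income): €193,300
  Less exemption €66,000 → base €127,300
  €127,300 × 19% = €24,187

€32,705 > €24,187, so the standard income tax governs.

€32,705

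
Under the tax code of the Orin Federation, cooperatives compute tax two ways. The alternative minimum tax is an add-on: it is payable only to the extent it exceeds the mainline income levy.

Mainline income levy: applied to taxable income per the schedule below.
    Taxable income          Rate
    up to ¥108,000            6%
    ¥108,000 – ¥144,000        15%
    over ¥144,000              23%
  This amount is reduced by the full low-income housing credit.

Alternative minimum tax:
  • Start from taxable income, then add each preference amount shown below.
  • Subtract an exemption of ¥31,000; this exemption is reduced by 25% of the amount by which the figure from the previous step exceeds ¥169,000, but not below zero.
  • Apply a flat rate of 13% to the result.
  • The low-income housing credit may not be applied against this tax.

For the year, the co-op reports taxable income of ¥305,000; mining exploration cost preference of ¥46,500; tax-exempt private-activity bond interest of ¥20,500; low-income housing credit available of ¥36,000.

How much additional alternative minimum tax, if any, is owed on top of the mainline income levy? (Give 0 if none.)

¥35,450

Mainline income levy:
  ¥108,000 × 6% = ¥6,480
  ¥36,000 × 15% = ¥5,400
  ¥161,000 × 23% = ¥37,030
  → ¥48,910
  Less low-income housing credit ¥36,000 → ¥12,910

Alternative minimum tax:
  Adjusted income: ¥305,000 + ¥46,500 + ¥20,500 = ¥372,000
  Exemption: 25% × (¥372,000 − ¥169,000) = ¥50,750 ≥ ¥31,000, so the exemption is fully phased out
  Base: ¥372,000 − ¥0 = ¥372,000
  ¥372,000 × 13% = ¥48,360

Excess of alternative minimum tax over mainline income levy: ¥48,360 − ¥12,910 = ¥35,450.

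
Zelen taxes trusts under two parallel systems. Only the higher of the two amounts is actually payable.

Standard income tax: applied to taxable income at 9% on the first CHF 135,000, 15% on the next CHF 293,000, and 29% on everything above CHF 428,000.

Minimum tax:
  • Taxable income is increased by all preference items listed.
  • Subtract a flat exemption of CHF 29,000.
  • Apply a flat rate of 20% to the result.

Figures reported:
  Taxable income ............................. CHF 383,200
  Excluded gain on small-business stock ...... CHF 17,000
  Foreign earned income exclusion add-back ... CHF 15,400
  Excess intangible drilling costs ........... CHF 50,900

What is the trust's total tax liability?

Standard income tax:
  CHF 135,000 × 9% = CHF 12,150
  CHF 248,200 × 15% = CHF 37,230
  → CHF 49,380

Minimum tax:
  Adjusted income: CHF 383,200 + CHF 17,000 + CHF 15,400 + CHF 50,900 = CHF 466,500
  Less exemption CHF 29,000 → base CHF 437,500
  CHF 437,500 × 20% = CHF 87,500

CHF 87,500 > CHF 49,380, so the minimum tax is the binding amount.

CHF 87,500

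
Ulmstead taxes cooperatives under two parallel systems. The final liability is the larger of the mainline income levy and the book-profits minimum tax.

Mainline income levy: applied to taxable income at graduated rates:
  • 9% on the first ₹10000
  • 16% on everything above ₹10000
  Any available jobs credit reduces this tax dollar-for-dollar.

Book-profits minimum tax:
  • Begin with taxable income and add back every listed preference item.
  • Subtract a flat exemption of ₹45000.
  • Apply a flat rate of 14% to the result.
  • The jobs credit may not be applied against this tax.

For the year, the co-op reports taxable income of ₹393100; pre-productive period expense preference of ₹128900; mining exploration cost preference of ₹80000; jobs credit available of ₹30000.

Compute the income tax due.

Book-profits minimum tax:
  Adjusted income: ₹393100 + ₹128900 + ₹80000 = ₹602000
  Less exemption ₹45000 → base ₹557000
  ₹557000 × 14% = ₹77980

Mainline income levy:
  ₹10000 × 9% = ₹900
  ₹383100 × 16% = ₹61296
  → ₹62196
  Less jobs credit ₹30000 → ₹32196

₹77980 > ₹32196, so the book-profits minimum tax is the binding amount.

₹77980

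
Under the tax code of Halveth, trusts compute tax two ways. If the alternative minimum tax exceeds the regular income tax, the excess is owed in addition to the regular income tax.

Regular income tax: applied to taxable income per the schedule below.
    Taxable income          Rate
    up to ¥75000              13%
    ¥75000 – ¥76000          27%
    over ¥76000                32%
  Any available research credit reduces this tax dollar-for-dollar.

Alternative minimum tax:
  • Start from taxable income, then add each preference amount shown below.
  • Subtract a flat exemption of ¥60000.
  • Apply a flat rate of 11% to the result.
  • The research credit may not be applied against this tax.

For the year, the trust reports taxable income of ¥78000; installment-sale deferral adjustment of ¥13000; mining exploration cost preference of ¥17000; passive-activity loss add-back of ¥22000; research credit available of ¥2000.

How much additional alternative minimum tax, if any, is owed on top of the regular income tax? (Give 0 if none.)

¥0

Alternative minimum tax:
  Adjusted income: ¥78000 + ¥13000 + ¥17000 + ¥22000 = ¥130000
  Less exemption ¥60000 → base ¥70000
  ¥70000 × 11% = ¥7700

Regular income tax:
  ¥75000 × 13% = ¥9750
  ¥1000 × 27% = ¥270
  ¥2000 × 32% = ¥640
  → ¥10660
  Less research credit ¥2000 → ¥8660

¥7700 ≤ ¥8660, so no add-on is due.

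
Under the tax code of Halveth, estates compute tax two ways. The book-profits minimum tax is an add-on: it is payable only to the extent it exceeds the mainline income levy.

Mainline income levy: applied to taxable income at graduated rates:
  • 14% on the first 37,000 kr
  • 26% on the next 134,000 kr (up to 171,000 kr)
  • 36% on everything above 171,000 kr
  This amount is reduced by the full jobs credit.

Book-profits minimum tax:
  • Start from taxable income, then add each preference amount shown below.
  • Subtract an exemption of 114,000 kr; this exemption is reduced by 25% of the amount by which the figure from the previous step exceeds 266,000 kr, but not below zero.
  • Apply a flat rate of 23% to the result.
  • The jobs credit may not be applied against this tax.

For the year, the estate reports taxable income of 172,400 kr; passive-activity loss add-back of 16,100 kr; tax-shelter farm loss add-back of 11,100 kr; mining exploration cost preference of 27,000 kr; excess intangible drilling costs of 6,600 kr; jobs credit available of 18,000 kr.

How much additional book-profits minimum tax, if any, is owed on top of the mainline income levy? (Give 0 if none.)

Mainline income levy:
  37,000 kr × 14% = 5,180 kr
  134,000 kr × 26% = 34,840 kr
  1,400 kr × 36% = 504 kr
  → 40,524 kr
  Less jobs credit 18,000 kr → 22,524 kr

Book-profits minimum tax:
  Adjusted income: 172,400 kr + 16,100 kr + 11,100 kr + 27,000 kr + 6,600 kr = 233,200 kr
  Exemption: 233,200 kr ≤ 266,000 kr, so full 114,000 kr applies
  Base: 233,200 kr − 114,000 kr = 119,200 kr
  119,200 kr × 23% = 27,416 kr

Excess of book-profits minimum tax over mainline income levy: 27,416 kr − 22,524 kr = 4,892 kr.

4,892 kr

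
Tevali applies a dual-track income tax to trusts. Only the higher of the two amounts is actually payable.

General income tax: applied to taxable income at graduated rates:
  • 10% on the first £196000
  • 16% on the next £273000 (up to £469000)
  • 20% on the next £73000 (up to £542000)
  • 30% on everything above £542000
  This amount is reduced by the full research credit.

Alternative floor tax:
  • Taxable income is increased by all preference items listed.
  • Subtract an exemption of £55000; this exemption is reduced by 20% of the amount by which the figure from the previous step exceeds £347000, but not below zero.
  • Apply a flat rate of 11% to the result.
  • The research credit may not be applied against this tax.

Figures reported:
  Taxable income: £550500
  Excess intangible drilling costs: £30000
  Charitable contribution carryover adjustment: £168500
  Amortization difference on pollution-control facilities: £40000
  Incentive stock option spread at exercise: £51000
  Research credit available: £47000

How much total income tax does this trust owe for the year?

£92400

Alternative floor tax:
  Adjusted income: £550500 + £30000 + £168500 + £40000 + £51000 = £840000
  Exemption: 20% × (£840000 − £347000) = £98600 ≥ £55000, so the exemption is fully phased out
  Base: £840000 − £0 = £840000
  £840000 × 11% = £92400

General income tax:
  £196000 × 10% = £19600
  £273000 × 16% = £43680
  £73000 × 20% = £14600
  £8500 × 30% = £2550
  → £80430
  Less research credit £47000 → £33430

£92400 > £33430, so the alternative floor tax is the binding amount.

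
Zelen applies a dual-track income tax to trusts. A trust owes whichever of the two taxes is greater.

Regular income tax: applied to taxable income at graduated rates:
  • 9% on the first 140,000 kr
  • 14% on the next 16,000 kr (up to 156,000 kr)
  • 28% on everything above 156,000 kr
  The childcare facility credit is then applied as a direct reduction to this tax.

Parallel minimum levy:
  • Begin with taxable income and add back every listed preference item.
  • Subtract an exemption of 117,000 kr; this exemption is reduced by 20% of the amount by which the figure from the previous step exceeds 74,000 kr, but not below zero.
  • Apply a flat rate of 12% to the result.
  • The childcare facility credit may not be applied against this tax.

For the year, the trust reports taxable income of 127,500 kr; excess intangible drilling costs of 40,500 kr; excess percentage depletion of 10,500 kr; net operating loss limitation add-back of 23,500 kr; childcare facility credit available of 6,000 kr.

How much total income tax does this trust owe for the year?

13,272 kr

Parallel minimum levy:
  Adjusted income: 127,500 kr + 40,500 kr + 10,500 kr + 23,500 kr = 202,000 kr
  Exemption: 117,000 kr − 20% × (202,000 kr − 74,000 kr) = 117,000 kr − 25,600 kr = 91,400 kr
  Base: 202,000 kr − 91,400 kr = 110,600 kr
  110,600 kr × 12% = 13,272 kr

Regular income tax:
  127,500 kr × 9% = 11,475 kr
  Less childcare facility credit 6,000 kr → 5,475 kr

13,272 kr > 5,475 kr, so the parallel minimum levy is the binding amount.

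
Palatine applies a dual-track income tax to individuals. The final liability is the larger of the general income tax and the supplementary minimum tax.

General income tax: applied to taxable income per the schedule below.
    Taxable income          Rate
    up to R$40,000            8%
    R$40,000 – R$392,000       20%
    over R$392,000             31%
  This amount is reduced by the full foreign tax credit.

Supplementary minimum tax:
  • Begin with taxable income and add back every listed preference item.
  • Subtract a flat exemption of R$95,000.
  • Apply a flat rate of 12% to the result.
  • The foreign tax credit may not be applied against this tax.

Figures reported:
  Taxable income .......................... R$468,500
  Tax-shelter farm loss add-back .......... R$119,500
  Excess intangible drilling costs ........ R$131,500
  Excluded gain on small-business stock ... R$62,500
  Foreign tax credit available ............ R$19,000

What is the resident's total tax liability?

General income tax:
  R$40,000 × 8% = R$3,200
  R$352,000 × 20% = R$70,400
  R$76,500 × 31% = R$23,715
  → R$97,315
  Less foreign tax credit R$19,000 → R$78,315

Supplementary minimum tax:
  Adjusted income: R$468,500 + R$119,500 + R$131,500 + R$62,500 = R$782,000
  Less exemption R$95,000 → base R$687,000
  R$687,000 × 12% = R$82,440

R$82,440 > R$78,315, so the supplementary minimum tax is the binding amount.

R$82,440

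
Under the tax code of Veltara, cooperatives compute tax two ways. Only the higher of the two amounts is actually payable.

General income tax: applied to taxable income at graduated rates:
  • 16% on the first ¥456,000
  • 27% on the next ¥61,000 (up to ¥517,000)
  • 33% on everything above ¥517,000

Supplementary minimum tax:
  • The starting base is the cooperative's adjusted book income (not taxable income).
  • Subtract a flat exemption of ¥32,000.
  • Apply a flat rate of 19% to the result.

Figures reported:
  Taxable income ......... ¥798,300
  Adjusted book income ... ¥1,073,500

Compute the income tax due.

¥197,885

Supplementary minimum tax:
  Base (adjusted book income): ¥1,073,500
  Less exemption ¥32,000 → base ¥1,041,500
  ¥1,041,500 × 19% = ¥197,885

General income tax:
  ¥456,000 × 16% = ¥72,960
  ¥61,000 × 27% = ¥16,470
  ¥281,300 × 33% = ¥92,829
  → ¥182,259

¥197,885 > ¥182,259, so the supplementary minimum tax is the binding amount.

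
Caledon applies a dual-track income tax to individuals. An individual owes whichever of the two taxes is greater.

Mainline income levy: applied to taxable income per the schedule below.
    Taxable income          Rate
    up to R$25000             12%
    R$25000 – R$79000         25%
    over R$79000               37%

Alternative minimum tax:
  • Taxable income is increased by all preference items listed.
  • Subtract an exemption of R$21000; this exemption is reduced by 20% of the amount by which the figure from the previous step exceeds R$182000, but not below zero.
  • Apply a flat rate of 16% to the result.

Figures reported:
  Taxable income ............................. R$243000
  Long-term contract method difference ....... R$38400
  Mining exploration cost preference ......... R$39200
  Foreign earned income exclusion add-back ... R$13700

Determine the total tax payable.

Alternative minimum tax:
  Adjusted income: R$243000 + R$38400 + R$39200 + R$13700 = R$334300
  Exemption: 20% × (R$334300 − R$182000) = R$30460 ≥ R$21000, so the exemption is fully phased out
  Base: R$334300 − R$0 = R$334300
  R$334300 × 16% = R$53488

Mainline income levy:
  R$25000 × 12% = R$3000
  R$54000 × 25% = R$13500
  R$164000 × 37% = R$60680
  → R$77180

R$77180 > R$53488, so the mainline income levy governs.

R$77180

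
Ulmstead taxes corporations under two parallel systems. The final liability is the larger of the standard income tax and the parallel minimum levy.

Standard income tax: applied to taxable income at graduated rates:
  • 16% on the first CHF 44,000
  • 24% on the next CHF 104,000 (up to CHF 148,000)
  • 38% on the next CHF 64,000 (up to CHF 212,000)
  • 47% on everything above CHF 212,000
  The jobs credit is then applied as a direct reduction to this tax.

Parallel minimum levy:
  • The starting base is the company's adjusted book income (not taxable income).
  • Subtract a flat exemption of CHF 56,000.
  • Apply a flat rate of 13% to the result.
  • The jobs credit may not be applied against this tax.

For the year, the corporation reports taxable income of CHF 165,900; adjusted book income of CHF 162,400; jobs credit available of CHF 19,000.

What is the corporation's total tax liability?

CHF 19,802

Standard income tax:
  CHF 44,000 × 16% = CHF 7,040
  CHF 104,000 × 24% = CHF 24,960
  CHF 17,900 × 38% = CHF 6,802
  → CHF 38,802
  Less jobs credit CHF 19,000 → CHF 19,802

Parallel minimum levy:
  Base (adjusted book income): CHF 162,400
  Less exemption CHF 56,000 → base CHF 106,400
  CHF 106,400 × 13% = CHF 13,832

CHF 19,802 > CHF 13,832, so the standard income tax governs.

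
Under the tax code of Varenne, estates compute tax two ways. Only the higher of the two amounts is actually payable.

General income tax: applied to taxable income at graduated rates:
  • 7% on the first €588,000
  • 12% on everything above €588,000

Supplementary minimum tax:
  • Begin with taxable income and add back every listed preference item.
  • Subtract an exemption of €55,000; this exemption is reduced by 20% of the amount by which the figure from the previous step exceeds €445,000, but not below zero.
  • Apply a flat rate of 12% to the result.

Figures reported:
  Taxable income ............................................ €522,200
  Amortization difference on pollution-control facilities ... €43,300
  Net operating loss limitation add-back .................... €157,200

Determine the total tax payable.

General income tax:
  €522,200 × 7% = €36,554

Supplementary minimum tax:
  Adjusted income: €522,200 + €43,300 + €157,200 = €722,700
  Exemption: 20% × (€722,700 − €445,000) = €55,540 ≥ €55,000, so the exemption is fully phased out
  Base: €722,700 − €0 = €722,700
  €722,700 × 12% = €86,724

€86,724 > €36,554, so the supplementary minimum tax is the binding amount.

€86,724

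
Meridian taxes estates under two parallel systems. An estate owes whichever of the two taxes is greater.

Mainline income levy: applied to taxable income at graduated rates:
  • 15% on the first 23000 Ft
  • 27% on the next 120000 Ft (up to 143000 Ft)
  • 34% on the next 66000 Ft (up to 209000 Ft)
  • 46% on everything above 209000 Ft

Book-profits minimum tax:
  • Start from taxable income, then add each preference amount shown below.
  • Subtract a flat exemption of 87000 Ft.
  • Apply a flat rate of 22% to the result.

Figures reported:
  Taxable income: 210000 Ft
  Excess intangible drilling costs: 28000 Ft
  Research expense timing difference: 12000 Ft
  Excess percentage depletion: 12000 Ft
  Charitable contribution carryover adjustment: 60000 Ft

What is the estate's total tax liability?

Mainline income levy:
  23000 Ft × 15% = 3450 Ft
  120000 Ft × 27% = 32400 Ft
  66000 Ft × 34% = 22440 Ft
  1000 Ft × 46% = 460 Ft
  → 58750 Ft

Book-profits minimum tax:
  Adjusted income: 210000 Ft + 28000 Ft + 12000 Ft + 12000 Ft + 60000 Ft = 322000 Ft
  Less exemption 87000 Ft → base 235000 Ft
  235000 Ft × 22% = 51700 Ft

58750 Ft > 51700 Ft, so the mainline income levy governs.

58750 Ft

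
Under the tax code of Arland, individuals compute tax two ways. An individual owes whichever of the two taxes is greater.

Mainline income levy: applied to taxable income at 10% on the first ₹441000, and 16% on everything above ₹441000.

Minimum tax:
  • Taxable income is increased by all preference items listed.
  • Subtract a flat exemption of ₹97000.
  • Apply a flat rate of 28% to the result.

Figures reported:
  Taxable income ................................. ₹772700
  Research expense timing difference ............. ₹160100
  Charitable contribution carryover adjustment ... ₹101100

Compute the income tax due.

Mainline income levy:
  ₹441000 × 10% = ₹44100
  ₹331700 × 16% = ₹53072
  → ₹97172

Minimum tax:
  Adjusted income: ₹772700 + ₹160100 + ₹101100 = ₹1033900
  Less exemption ₹97000 → base ₹936900
  ₹936900 × 28% = ₹262332

₹262332 > ₹97172, so the minimum tax is the binding amount.

₹262332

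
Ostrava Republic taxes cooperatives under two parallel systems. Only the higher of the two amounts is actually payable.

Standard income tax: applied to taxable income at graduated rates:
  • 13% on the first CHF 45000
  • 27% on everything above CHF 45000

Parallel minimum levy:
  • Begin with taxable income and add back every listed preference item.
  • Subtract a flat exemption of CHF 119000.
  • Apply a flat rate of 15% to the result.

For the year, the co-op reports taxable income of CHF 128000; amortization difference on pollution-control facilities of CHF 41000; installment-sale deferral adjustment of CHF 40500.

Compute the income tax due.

Parallel minimum levy:
  Adjusted income: CHF 128000 + CHF 41000 + CHF 40500 = CHF 209500
  Less exemption CHF 119000 → base CHF 90500
  CHF 90500 × 15% = CHF 13575

Standard income tax:
  CHF 45000 × 13% = CHF 5850
  CHF 83000 × 27% = CHF 22410
  → CHF 28260

CHF 28260 > CHF 13575, so the standard income tax governs.

CHF 28260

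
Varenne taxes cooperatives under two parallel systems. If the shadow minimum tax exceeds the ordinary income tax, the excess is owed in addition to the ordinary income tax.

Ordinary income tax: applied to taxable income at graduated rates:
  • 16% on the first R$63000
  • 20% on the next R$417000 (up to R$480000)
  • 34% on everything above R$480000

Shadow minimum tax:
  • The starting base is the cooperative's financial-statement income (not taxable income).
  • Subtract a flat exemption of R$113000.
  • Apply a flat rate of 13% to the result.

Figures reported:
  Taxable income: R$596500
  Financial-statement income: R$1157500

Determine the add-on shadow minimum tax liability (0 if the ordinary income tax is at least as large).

R$2695

Shadow minimum tax:
  Base (financial-statement income): R$1157500
  Less exemption R$113000 → base R$1044500
  R$1044500 × 13% = R$135785

Ordinary income tax:
  R$63000 × 16% = R$10080
  R$417000 × 20% = R$83400
  R$116500 × 34% = R$39610
  → R$133090

Excess of shadow minimum tax over ordinary income tax: R$135785 − R$133090 = R$2695.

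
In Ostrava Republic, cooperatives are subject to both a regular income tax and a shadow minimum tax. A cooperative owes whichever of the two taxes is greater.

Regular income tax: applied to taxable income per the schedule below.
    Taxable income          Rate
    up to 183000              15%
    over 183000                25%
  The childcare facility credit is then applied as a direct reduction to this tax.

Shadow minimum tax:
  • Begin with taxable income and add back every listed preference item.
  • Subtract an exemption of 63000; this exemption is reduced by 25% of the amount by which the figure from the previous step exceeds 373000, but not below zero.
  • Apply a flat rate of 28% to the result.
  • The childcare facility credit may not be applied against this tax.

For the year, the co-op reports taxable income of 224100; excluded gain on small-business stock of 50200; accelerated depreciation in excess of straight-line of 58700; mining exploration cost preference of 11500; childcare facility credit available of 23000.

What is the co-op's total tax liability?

78820

Shadow minimum tax:
  Adjusted income: 224100 + 50200 + 58700 + 11500 = 344500
  Exemption: 344500 ≤ 373000, so full 63000 applies
  Base: 344500 − 63000 = 281500
  281500 × 28% = 78820

Regular income tax:
  183000 × 15% = 27450
  41100 × 25% = 10275
  → 37725
  Less childcare facility credit 23000 → 14725

78820 > 14725, so the shadow minimum tax is the binding amount.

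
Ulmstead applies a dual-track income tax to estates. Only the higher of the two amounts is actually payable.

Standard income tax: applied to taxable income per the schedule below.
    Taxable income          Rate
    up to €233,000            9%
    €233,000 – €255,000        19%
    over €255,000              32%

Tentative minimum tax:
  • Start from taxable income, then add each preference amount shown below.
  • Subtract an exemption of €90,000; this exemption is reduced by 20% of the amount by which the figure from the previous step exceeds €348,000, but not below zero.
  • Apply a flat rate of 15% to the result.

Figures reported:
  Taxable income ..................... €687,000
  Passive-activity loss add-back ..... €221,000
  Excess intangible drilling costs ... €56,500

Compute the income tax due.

Standard income tax:
  €233,000 × 9% = €20,970
  €22,000 × 19% = €4,180
  €432,000 × 32% = €138,240
  → €163,390

Tentative minimum tax:
  Adjusted income: €687,000 + €221,000 + €56,500 = €964,500
  Exemption: 20% × (€964,500 − €348,000) = €123,300 ≥ €90,000, so the exemption is fully phased out
  Base: €964,500 − €0 = €964,500
  €964,500 × 15% = €144,675

€163,390 > €144,675, so the standard income tax governs.

€163,390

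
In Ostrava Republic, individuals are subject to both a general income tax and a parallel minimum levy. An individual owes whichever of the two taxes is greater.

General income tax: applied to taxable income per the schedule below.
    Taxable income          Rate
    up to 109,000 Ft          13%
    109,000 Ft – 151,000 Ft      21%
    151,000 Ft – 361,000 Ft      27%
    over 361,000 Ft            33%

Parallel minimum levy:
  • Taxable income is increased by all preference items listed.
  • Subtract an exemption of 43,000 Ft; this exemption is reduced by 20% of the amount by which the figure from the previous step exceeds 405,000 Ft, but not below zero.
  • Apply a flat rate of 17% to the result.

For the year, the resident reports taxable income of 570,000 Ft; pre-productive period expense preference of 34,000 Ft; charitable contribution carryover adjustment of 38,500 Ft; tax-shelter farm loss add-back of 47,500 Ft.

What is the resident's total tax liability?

Parallel minimum levy:
  Adjusted income: 570,000 Ft + 34,000 Ft + 38,500 Ft + 47,500 Ft = 690,000 Ft
  Exemption: 20% × (690,000 Ft − 405,000 Ft) = 57,000 Ft ≥ 43,000 Ft, so the exemption is fully phased out
  Base: 690,000 Ft − 0 Ft = 690,000 Ft
  690,000 Ft × 17% = 117,300 Ft

General income tax:
  109,000 Ft × 13% = 14,170 Ft
  42,000 Ft × 21% = 8,820 Ft
  210,000 Ft × 27% = 56,700 Ft
  209,000 Ft × 33% = 68,970 Ft
  → 148,660 Ft

148,660 Ft > 117,300 Ft, so the general income tax governs.

148,660 Ft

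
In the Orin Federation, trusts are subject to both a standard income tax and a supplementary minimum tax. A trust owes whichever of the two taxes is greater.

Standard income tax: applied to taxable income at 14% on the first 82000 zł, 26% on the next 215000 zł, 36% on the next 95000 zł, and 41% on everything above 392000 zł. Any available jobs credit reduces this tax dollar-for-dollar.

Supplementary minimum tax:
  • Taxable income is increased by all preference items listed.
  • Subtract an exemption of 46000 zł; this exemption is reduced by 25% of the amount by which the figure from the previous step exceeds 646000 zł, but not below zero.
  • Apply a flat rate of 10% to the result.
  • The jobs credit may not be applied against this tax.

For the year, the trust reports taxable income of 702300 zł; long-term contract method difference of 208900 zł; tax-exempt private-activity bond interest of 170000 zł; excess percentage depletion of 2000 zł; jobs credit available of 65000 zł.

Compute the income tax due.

Standard income tax:
  82000 zł × 14% = 11480 zł
  215000 zł × 26% = 55900 zł
  95000 zł × 36% = 34200 zł
  310300 zł × 41% = 127223 zł
  → 228803 zł
  Less jobs credit 65000 zł → 163803 zł

Supplementary minimum tax:
  Adjusted income: 702300 zł + 208900 zł + 170000 zł + 2000 zł = 1083200 zł
  Exemption: 25% × (1083200 zł − 646000 zł) = 109300 zł ≥ 46000 zł, so the exemption is fully phased out
  Base: 1083200 zł − 0 zł = 1083200 zł
  1083200 zł × 10% = 108320 zł

163803 zł > 108320 zł, so the standard income tax governs.

163803 zł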